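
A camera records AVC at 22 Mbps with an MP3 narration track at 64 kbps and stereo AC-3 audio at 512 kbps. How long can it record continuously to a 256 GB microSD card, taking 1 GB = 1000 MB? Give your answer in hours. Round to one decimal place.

25.2 hours

Audio total: 64 + 512 = 576 kbps = 0.576 Mbps.
Total bitrate: 22 + 0.576 = 22.576 Mbps.
Capacity: 256 GB = 2,048,000 Mb.
Recording time: 2,048,000 / 22.576 = 90,716 s ≈ 25.2 hours.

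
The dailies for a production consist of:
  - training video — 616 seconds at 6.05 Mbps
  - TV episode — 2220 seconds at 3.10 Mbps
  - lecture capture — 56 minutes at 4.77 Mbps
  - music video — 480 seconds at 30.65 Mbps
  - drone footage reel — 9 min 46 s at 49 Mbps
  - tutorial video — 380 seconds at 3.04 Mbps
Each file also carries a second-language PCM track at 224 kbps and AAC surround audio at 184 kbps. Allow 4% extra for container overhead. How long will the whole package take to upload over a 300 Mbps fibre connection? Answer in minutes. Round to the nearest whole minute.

4 minutes

Audio total: 224 + 184 = 408 kbps = 0.408 Mbps.
training video: 6.458 Mbps × 616 s × 1.04 = 4137.3 Mb
TV episode: 3.508 Mbps × 2220 s × 1.04 = 8099.3 Mb
lecture capture: 5.178 Mbps × 3360 s × 1.04 = 18094.0 Mb
music video: 31.058 Mbps × 480 s × 1.04 = 15504.2 Mb
drone footage reel: 49.408 Mbps × 586 s × 1.04 = 30111.2 Mb
tutorial video: 3.448 Mbps × 380 s × 1.04 = 1362.6 Mb
Total: 77308.5 Mb = 9663.6 MB.
At 300 Mbps: 77308.5 / 300 = 258 s ≈ 4.29 minutes.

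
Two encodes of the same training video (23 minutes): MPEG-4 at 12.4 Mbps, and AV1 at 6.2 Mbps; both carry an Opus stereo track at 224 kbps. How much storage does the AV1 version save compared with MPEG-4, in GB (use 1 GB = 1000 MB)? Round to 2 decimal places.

23 min = 1380 s
Audio: 224 kbps = 0.224 Mbps.
MPEG-4: 12.624 Mbps × 1380 s = 17421.1 Mb = 2.178 GB.
AV1: 6.424 Mbps × 1380 s = 8865.1 Mb = 1.108 GB.
Saving: 2.178 − 1.108 = 1.069 GB.

1.07 GB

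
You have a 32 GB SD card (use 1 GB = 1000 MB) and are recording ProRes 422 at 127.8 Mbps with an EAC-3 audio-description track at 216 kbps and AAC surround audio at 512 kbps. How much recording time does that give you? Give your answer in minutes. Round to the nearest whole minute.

Audio total: 216 + 512 = 728 kbps = 0.728 Mbps.
Total bitrate: 127.8 + 0.728 = 128.528 Mbps.
Capacity: 32 GB = 256,000 Mb.
Recording time: 256,000 / 128.528 = 1,992 s ≈ 33.2 minutes.

33 minutes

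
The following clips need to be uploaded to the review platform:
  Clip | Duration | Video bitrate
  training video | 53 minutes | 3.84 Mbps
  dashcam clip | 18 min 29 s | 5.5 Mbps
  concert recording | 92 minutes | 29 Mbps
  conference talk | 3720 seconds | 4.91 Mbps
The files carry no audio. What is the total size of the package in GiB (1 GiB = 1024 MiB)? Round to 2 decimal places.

22.89 GiB

training video: 3.840 Mbps × 3180 s = 12211.2 Mb
dashcam clip: 5.500 Mbps × 1109 s = 6099.5 Mb
concert recording: 29.000 Mbps × 5520 s = 160080.0 Mb
conference talk: 4.910 Mbps × 3720 s = 18265.2 Mb
Total: 196655.9 Mb = 24582.0 MB.
= 22.89 GiB.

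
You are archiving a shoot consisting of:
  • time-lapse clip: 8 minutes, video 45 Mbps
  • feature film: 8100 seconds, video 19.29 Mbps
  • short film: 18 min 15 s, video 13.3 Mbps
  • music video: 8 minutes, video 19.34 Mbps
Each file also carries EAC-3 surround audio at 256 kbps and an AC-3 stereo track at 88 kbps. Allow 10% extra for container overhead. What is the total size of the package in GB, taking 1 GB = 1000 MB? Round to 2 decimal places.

Audio total: 256 + 88 = 344 kbps = 0.344 Mbps.
time-lapse clip: 45.344 Mbps × 480 s × 1.10 = 23941.6 Mb
feature film: 19.634 Mbps × 8100 s × 1.10 = 174938.9 Mb
short film: 13.644 Mbps × 1095 s × 1.10 = 16434.2 Mb
music video: 19.684 Mbps × 480 s × 1.10 = 10393.2 Mb
Total: 225707.9 Mb = 28213.5 MB.
= 28.21 GB.

28.21 GB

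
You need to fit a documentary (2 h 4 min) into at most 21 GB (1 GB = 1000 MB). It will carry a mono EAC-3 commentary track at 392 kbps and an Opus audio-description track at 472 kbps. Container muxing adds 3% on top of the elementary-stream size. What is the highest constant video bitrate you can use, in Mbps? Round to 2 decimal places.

21.06 Mbps

Budget: 21 GB = 168000.0 Mb.
Stream payload after overhead: 168000.0 / 1.03 = 163106.8 Mb.
2 h 4 min = 124 min = 7440 s
Total bitrate budget: 163106.8 Mb / 7440 s = 21.923 Mbps.
Audio total: 392 + 472 = 864 kbps = 0.864 Mbps.
Video: 21.923 − 0.864 = 21.059 Mbps.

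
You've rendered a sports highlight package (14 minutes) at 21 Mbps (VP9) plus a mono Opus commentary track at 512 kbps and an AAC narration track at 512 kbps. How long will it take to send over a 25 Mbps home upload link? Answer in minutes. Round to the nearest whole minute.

14 min = 840 s
Audio total: 512 + 512 = 1024 kbps = 1.024 Mbps.
Total bitrate: 22.024 Mbps.
File: 22.024 Mbps × 840 s = 18500.2 Mb.
At 25 Mbps: 18500.2 / 25 = 740.0 s ≈ 12.3 minutes.

12 minutes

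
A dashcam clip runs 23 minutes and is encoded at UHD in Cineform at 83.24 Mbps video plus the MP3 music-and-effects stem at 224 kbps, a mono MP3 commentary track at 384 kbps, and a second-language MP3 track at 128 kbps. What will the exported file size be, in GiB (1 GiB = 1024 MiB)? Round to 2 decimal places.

13.49 GiB

23 min = 1380 s
Audio total: 224 + 384 + 128 = 736 kbps = 0.736 Mbps.
Total bitrate: 83.24 + 0.736 = 83.976 Mbps.
Stream data: 83.976 Mbps × 1380 s = 115886.9 Mb.
115,887 Mb = 14,485,860,000 bytes ÷ 1,073,741,824 = 13.49 GiB.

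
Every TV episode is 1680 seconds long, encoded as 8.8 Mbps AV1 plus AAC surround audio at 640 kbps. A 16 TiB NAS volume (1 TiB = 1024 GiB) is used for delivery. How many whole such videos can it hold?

8874

Audio: 640 kbps = 0.640 Mbps.
Total bitrate: 9.440 Mbps.
Per item: 9.440 Mbps × 1680 s = 15,859 Mb = 1,982 MB.
Capacity: 16 TiB = 140,737,488 Mb; 8874.19 items → 8874 complete.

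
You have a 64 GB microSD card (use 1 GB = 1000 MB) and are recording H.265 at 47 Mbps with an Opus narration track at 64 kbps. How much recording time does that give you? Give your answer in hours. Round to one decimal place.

3.0 hours

Audio: 64 kbps = 0.064 Mbps.
Total bitrate: 47 + 0.064 = 47.064 Mbps.
Capacity: 64 GB = 512,000 Mb.
Recording time: 512,000 / 47.064 = 10,879 s ≈ 3.02 hours.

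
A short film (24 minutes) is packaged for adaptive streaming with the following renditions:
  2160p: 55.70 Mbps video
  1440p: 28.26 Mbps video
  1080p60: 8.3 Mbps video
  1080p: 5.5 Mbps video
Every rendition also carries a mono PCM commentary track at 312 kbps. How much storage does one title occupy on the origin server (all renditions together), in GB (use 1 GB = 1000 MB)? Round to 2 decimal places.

17.82 GB

24 min = 1440 s
Audio: 312 kbps = 0.312 Mbps.
Sum of rendition bitrates: (55.70+0.312) + (28.26+0.312) + (8.3+0.312) + (5.5+0.312) = 99.008 Mbps.
× 1440 s = 142,572 Mb = 17,821 MB = 17.82 GB.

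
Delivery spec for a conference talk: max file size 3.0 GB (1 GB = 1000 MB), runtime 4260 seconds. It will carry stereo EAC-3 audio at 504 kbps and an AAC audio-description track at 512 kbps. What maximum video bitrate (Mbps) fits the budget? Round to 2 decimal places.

Budget: 3.0 GB = 24000.0 Mb.
Total bitrate budget: 24000.0 Mb / 4260 s = 5.634 Mbps.
Audio total: 504 + 512 = 1016 kbps = 1.016 Mbps.
Video: 5.634 − 1.016 = 4.618 Mbps.

4.62 Mbps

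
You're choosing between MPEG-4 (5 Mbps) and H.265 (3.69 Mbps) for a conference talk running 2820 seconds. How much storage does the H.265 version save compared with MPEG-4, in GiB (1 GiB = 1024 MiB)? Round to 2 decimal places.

0.43 GiB

MPEG-4: 5.000 Mbps × 2820 s = 14100.0 Mb = 1.641 GiB.
H.265: 3.690 Mbps × 2820 s = 10405.8 Mb = 1.211 GiB.
Saving: 1.641 − 1.211 = 0.430 GiB.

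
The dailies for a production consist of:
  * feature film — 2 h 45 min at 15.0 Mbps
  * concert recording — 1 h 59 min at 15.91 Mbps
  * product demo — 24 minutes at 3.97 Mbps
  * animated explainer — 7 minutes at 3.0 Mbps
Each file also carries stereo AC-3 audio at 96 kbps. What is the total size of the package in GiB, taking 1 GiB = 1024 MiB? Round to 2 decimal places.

31.54 GiB

Audio: 96 kbps = 0.096 Mbps.
feature film: 15.096 Mbps × 9900 s = 149450.4 Mb
concert recording: 16.006 Mbps × 7140 s = 114282.8 Mb
product demo: 4.066 Mbps × 1440 s = 5855.0 Mb
animated explainer: 3.096 Mbps × 420 s = 1300.3 Mb
Total: 270888.6 Mb = 33861.1 MB.
= 31.54 GiB.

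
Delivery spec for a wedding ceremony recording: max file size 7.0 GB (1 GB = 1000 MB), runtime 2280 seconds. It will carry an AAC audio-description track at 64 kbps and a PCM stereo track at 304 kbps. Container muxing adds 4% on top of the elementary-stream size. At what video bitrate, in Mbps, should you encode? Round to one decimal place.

Budget: 7.0 GB = 56000.0 Mb.
Stream payload after overhead: 56000.0 / 1.04 = 53846.2 Mb.
Total bitrate budget: 53846.2 Mb / 2280 s = 23.617 Mbps.
Audio total: 64 + 304 = 368 kbps = 0.368 Mbps.
Video: 23.617 − 0.368 = 23.249 Mbps.

23.2 Mbps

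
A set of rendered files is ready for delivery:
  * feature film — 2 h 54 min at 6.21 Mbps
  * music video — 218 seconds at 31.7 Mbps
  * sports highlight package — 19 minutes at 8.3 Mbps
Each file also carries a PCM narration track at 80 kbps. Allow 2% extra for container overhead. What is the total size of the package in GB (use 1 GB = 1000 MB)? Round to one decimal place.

10.5 GB

Audio: 80 kbps = 0.080 Mbps.
feature film: 6.290 Mbps × 10440 s × 1.02 = 66981.0 Mb
music video: 31.780 Mbps × 218 s × 1.02 = 7066.6 Mb
sports highlight package: 8.380 Mbps × 1140 s × 1.02 = 9744.3 Mb
Total: 83791.8 Mb = 10474.0 MB.
= 10.47 GB.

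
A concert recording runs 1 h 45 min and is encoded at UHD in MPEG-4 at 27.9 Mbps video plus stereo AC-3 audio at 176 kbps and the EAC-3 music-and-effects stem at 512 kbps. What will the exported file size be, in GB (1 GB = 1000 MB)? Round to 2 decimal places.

22.51 GB

1 h 45 min = 105 min = 6300 s
Audio total: 176 + 512 = 688 kbps = 0.688 Mbps.
Total bitrate: 27.9 + 0.688 = 28.588 Mbps.
Stream data: 28.588 Mbps × 6300 s = 180104.4 Mb.
180,104 Mb ÷ 8 = 22,513 MB → 22.51 GB.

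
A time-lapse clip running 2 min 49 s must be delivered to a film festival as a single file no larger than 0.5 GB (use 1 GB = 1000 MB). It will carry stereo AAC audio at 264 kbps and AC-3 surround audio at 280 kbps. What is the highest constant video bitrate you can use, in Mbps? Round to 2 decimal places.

Budget: 0.5 GB = 4000.0 Mb.
2 min 49 s = 169 s
Total bitrate budget: 4000.0 Mb / 169 s = 23.669 Mbps.
Audio total: 264 + 280 = 544 kbps = 0.544 Mbps.
Video: 23.669 − 0.544 = 23.125 Mbps.

23.12 Mbps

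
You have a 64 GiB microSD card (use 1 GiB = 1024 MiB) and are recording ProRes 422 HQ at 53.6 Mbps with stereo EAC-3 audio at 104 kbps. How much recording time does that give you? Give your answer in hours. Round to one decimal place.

2.8 hours

Audio: 104 kbps = 0.104 Mbps.
Total bitrate: 53.6 + 0.104 = 53.704 Mbps.
Capacity: 64 GiB = 549,756 Mb.
Recording time: 549,756 / 53.704 = 10,237 s ≈ 2.84 hours.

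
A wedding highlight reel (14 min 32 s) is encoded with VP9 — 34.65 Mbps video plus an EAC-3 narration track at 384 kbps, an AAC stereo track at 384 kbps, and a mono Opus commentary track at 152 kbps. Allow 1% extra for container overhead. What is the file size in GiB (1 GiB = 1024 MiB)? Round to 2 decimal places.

14 min 32 s = 872 s
Audio total: 384 + 384 + 152 = 920 kbps = 0.920 Mbps.
Total bitrate: 34.65 + 0.920 = 35.570 Mbps.
Stream data: 35.570 Mbps × 872 s = 31017.0 Mb.
With 1% container overhead: ×1.01.
31,327 Mb = 3,915,901,300 bytes ÷ 1,073,741,824 = 3.647 GiB.

3.65 GiB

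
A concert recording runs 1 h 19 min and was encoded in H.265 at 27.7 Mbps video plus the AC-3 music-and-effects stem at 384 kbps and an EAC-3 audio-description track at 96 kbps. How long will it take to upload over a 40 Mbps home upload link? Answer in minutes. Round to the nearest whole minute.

56 minutes

1 h 19 min = 79 min = 4740 s
Audio total: 384 + 96 = 480 kbps = 0.480 Mbps.
Total bitrate: 28.180 Mbps.
File: 28.180 Mbps × 4740 s = 133573.2 Mb.
At 40 Mbps: 133573.2 / 40 = 3339.3 s ≈ 55.7 minutes.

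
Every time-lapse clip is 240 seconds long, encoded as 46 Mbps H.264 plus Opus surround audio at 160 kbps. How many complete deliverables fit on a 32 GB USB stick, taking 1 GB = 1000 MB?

Audio: 160 kbps = 0.160 Mbps.
Total bitrate: 46.160 Mbps.
Per item: 46.160 Mbps × 240 s = 11,078 Mb = 1,385 MB.
Capacity: 32 GB = 256,000 Mb; 23.11 items → 23 complete.

23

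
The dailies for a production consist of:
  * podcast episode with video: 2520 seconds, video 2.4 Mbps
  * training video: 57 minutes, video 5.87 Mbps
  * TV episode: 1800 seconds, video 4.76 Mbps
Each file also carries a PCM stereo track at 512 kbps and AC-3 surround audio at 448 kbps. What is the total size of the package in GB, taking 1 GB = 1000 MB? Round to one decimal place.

5.3 GB

Audio total: 512 + 448 = 960 kbps = 0.960 Mbps.
podcast episode with video: 3.360 Mbps × 2520 s = 8467.2 Mb
training video: 6.830 Mbps × 3420 s = 23358.6 Mb
TV episode: 5.720 Mbps × 1800 s = 10296.0 Mb
Total: 42121.8 Mb = 5265.2 MB.
= 5.265 GB.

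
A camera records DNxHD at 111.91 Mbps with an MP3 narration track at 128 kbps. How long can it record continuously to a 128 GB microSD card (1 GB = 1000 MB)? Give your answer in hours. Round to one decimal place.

Audio: 128 kbps = 0.128 Mbps.
Total bitrate: 111.91 + 0.128 = 112.038 Mbps.
Capacity: 128 GB = 1,024,000 Mb.
Recording time: 1,024,000 / 112.038 = 9,140 s ≈ 2.54 hours.

2.5 hours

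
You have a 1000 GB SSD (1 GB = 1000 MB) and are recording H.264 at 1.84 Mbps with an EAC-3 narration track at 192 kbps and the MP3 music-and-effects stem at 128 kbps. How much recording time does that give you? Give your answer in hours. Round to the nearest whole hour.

1029 hours

Audio total: 192 + 128 = 320 kbps = 0.320 Mbps.
Total bitrate: 1.84 + 0.320 = 2.160 Mbps.
Capacity: 1000 GB = 8,000,000 Mb.
Recording time: 8,000,000 / 2.160 = 3,703,704 s ≈ 1,029 hours.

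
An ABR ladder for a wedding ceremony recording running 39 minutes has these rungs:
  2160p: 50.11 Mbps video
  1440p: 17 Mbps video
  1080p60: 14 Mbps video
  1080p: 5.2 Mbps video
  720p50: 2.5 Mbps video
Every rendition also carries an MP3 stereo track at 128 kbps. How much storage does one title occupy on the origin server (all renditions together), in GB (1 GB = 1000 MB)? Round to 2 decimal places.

39 min = 2340 s
Audio: 128 kbps = 0.128 Mbps.
Sum of rendition bitrates: (50.11+0.128) + (17+0.128) + (14+0.128) + (5.2+0.128) + (2.5+0.128) = 89.450 Mbps.
× 2340 s = 209,313 Mb = 26,164 MB = 26.16 GB.

26.16 GB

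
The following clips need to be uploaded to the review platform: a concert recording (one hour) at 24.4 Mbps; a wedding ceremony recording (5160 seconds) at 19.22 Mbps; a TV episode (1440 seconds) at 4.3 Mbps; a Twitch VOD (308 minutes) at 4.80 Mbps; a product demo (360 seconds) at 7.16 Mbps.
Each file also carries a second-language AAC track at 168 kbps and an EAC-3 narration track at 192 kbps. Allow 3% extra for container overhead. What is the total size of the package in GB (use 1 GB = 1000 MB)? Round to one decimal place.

38.0 GB

Audio total: 168 + 192 = 360 kbps = 0.360 Mbps.
concert recording: 24.760 Mbps × 3600 s × 1.03 = 91810.1 Mb
wedding ceremony recording: 19.580 Mbps × 5160 s × 1.03 = 104063.8 Mb
TV episode: 4.660 Mbps × 1440 s × 1.03 = 6911.7 Mb
Twitch VOD: 5.160 Mbps × 18480 s × 1.03 = 98217.5 Mb
product demo: 7.520 Mbps × 360 s × 1.03 = 2788.4 Mb
Total: 303791.5 Mb = 37973.9 MB.
= 37.97 GB.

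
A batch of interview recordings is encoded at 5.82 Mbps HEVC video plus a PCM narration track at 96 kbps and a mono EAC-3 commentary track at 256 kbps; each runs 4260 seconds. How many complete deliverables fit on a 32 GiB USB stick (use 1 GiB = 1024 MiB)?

10

Audio total: 96 + 256 = 352 kbps = 0.352 Mbps.
Total bitrate: 6.172 Mbps.
Per item: 6.172 Mbps × 4260 s = 26,293 Mb = 3,287 MB.
Capacity: 32 GiB = 274,878 Mb; 10.45 items → 10 complete.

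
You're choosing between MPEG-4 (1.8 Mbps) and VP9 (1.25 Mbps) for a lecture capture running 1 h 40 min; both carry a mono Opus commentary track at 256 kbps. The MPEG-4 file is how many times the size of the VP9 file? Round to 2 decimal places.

1 h 40 min = 100 min = 6000 s
Audio: 256 kbps = 0.256 Mbps.
MPEG-4: 2.056 Mbps × 6000 s = 12336.0 Mb = 1.542 GB.
VP9: 1.506 Mbps × 6000 s = 9036.0 Mb = 1.129 GB.
Ratio: 1.542 / 1.129 = 1.365.

1.37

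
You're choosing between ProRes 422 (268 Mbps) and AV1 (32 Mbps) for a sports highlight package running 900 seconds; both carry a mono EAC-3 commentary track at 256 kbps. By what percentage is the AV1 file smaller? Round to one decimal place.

88.0%

Audio: 256 kbps = 0.256 Mbps.
ProRes 422: 268.256 Mbps × 900 s = 241430.4 Mb = 30.179 GB.
AV1: 32.256 Mbps × 900 s = 29030.4 Mb = 3.629 GB.
Reduction: (1 − 3.629/30.179) × 100 = 87.98%.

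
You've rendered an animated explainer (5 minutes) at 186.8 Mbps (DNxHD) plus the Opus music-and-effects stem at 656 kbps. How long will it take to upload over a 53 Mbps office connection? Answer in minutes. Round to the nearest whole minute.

5 min = 300 s
Audio: 656 kbps = 0.656 Mbps.
Total bitrate: 187.456 Mbps.
File: 187.456 Mbps × 300 s = 56236.8 Mb.
At 53 Mbps: 56236.8 / 53 = 1061.1 s ≈ 17.7 minutes.

18 minutes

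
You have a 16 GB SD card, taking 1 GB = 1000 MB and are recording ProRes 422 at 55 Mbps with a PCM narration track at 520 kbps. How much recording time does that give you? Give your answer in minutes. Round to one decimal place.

38.4 minutes

Audio: 520 kbps = 0.520 Mbps.
Total bitrate: 55 + 0.520 = 55.520 Mbps.
Capacity: 16 GB = 128,000 Mb.
Recording time: 128,000 / 55.520 = 2,305 s ≈ 38.4 minutes.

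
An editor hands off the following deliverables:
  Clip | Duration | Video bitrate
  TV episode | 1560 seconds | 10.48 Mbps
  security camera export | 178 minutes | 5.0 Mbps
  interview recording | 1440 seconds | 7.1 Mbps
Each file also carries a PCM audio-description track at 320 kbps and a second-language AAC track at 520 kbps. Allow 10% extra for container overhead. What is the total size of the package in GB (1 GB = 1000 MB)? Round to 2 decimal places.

Audio total: 320 + 520 = 840 kbps = 0.840 Mbps.
TV episode: 11.320 Mbps × 1560 s × 1.10 = 19425.1 Mb
security camera export: 5.840 Mbps × 10680 s × 1.10 = 68608.3 Mb
interview recording: 7.940 Mbps × 1440 s × 1.10 = 12577.0 Mb
Total: 100610.4 Mb = 12576.3 MB.
= 12.58 GB.

12.58 GB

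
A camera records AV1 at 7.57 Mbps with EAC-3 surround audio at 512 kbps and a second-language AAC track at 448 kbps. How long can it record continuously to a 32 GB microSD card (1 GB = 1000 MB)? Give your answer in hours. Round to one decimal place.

8.3 hours

Audio total: 512 + 448 = 960 kbps = 0.960 Mbps.
Total bitrate: 7.57 + 0.960 = 8.530 Mbps.
Capacity: 32 GB = 256,000 Mb.
Recording time: 256,000 / 8.530 = 30,012 s ≈ 8.34 hours.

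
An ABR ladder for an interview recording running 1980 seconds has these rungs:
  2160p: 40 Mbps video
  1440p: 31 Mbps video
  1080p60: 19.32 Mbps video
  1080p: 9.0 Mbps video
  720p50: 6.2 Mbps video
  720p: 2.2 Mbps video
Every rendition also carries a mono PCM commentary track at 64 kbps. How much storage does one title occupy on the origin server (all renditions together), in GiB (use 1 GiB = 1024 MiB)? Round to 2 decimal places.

Audio: 64 kbps = 0.064 Mbps.
Sum of rendition bitrates: (40+0.064) + (31+0.064) + (19.32+0.064) + (9.0+0.064) + (6.2+0.064) + (2.2+0.064) = 108.104 Mbps.
× 1980 s = 214,046 Mb = 26,756 MB = 24.92 GiB.

24.92 GiB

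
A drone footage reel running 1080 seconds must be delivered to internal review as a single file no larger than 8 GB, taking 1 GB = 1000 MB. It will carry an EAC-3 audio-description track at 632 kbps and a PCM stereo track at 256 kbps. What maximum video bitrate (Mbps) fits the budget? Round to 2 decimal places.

58.37 Mbps

Budget: 8 GB = 64000.0 Mb.
Total bitrate budget: 64000.0 Mb / 1080 s = 59.259 Mbps.
Audio total: 632 + 256 = 888 kbps = 0.888 Mbps.
Video: 59.259 − 0.888 = 58.371 Mbps.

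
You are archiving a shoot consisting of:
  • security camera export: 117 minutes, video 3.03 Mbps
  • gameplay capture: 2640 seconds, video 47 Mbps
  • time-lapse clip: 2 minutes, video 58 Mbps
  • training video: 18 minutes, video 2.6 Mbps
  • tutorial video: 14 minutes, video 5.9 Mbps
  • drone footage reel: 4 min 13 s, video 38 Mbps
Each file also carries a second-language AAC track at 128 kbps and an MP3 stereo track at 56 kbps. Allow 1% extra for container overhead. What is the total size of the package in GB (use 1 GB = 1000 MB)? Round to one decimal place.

Audio total: 128 + 56 = 184 kbps = 0.184 Mbps.
security camera export: 3.214 Mbps × 7020 s × 1.01 = 22787.9 Mb
gameplay capture: 47.184 Mbps × 2640 s × 1.01 = 125811.4 Mb
time-lapse clip: 58.184 Mbps × 120 s × 1.01 = 7051.9 Mb
training video: 2.784 Mbps × 1080 s × 1.01 = 3036.8 Mb
tutorial video: 6.084 Mbps × 840 s × 1.01 = 5161.7 Mb
drone footage reel: 38.184 Mbps × 253 s × 1.01 = 9757.2 Mb
Total: 173606.8 Mb = 21700.9 MB.
= 21.70 GB.

21.7 GB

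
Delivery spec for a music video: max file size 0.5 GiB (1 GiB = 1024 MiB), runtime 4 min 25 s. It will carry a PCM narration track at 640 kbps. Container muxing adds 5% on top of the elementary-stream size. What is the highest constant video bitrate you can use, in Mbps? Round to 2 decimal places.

14.80 Mbps

Budget: 0.5 GiB = 4295.0 Mb.
Stream payload after overhead: 4295.0 / 1.05 = 4090.4 Mb.
4 min 25 s = 265 s
Total bitrate budget: 4090.4 Mb / 265 s = 15.436 Mbps.
Audio: 640 kbps = 0.640 Mbps.
Video: 15.436 − 0.640 = 14.796 Mbps.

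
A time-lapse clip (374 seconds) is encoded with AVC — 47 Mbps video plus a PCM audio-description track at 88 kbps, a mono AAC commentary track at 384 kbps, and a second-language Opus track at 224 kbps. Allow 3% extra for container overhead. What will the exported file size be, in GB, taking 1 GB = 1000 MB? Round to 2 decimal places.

2.30 GB

Audio total: 88 + 384 + 224 = 696 kbps = 0.696 Mbps.
Total bitrate: 47 + 0.696 = 47.696 Mbps.
Stream data: 47.696 Mbps × 374 s = 17838.3 Mb.
With 3% container overhead: ×1.03.
18,373 Mb ÷ 8 = 2,297 MB → 2.297 GB.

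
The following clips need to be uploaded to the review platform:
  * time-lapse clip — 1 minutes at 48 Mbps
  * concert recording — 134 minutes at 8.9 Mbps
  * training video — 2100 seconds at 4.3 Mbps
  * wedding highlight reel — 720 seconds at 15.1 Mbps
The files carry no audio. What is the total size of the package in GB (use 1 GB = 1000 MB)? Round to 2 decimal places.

11.79 GB

time-lapse clip: 48.000 Mbps × 60 s = 2880.0 Mb
concert recording: 8.900 Mbps × 8040 s = 71556.0 Mb
training video: 4.300 Mbps × 2100 s = 9030.0 Mb
wedding highlight reel: 15.100 Mbps × 720 s = 10872.0 Mb
Total: 94338.0 Mb = 11792.2 MB.
= 11.79 GB.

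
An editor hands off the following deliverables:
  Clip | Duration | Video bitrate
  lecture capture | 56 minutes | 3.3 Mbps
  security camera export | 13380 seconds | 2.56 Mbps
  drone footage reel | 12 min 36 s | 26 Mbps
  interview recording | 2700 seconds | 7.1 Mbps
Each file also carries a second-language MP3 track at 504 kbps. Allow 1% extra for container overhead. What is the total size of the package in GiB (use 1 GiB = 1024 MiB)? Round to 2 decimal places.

Audio: 504 kbps = 0.504 Mbps.
lecture capture: 3.804 Mbps × 3360 s × 1.01 = 12909.3 Mb
security camera export: 3.064 Mbps × 13380 s × 1.01 = 41406.3 Mb
drone footage reel: 26.504 Mbps × 756 s × 1.01 = 20237.4 Mb
interview recording: 7.604 Mbps × 2700 s × 1.01 = 20736.1 Mb
Total: 95289.0 Mb = 11911.1 MB.
= 11.09 GiB.

11.09 GiB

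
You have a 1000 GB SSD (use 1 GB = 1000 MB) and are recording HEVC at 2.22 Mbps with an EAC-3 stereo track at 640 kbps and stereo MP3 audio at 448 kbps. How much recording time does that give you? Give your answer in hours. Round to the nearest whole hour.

Audio total: 640 + 448 = 1088 kbps = 1.088 Mbps.
Total bitrate: 2.22 + 1.088 = 3.308 Mbps.
Capacity: 1000 GB = 8,000,000 Mb.
Recording time: 8,000,000 / 3.308 = 2,418,380 s ≈ 672 hours.

672 hours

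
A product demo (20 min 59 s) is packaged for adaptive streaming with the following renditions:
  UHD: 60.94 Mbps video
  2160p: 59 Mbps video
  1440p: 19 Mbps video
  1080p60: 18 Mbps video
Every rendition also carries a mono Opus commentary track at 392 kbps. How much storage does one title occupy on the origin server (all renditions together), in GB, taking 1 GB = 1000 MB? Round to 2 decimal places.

24.95 GB

20 min 59 s = 1259 s
Audio: 392 kbps = 0.392 Mbps.
Sum of rendition bitrates: (60.94+0.392) + (59+0.392) + (19+0.392) + (18+0.392) = 158.508 Mbps.
× 1259 s = 199,562 Mb = 24,945 MB = 24.95 GB.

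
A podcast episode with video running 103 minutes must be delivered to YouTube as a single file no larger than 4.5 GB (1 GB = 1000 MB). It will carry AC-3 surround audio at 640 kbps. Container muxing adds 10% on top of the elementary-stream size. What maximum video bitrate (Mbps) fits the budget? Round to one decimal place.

4.7 Mbps

Budget: 4.5 GB = 36000.0 Mb.
Stream payload after overhead: 36000.0 / 1.10 = 32727.3 Mb.
103 min = 6180 s
Total bitrate budget: 32727.3 Mb / 6180 s = 5.296 Mbps.
Audio: 640 kbps = 0.640 Mbps.
Video: 5.296 − 0.640 = 4.656 Mbps.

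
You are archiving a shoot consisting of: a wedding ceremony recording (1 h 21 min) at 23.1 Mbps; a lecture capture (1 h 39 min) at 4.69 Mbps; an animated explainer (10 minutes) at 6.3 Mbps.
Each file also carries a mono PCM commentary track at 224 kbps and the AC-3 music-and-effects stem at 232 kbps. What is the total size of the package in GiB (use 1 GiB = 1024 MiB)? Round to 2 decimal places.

Audio total: 224 + 232 = 456 kbps = 0.456 Mbps.
wedding ceremony recording: 23.556 Mbps × 4860 s = 114482.2 Mb
lecture capture: 5.146 Mbps × 5940 s = 30567.2 Mb
animated explainer: 6.756 Mbps × 600 s = 4053.6 Mb
Total: 149103.0 Mb = 18637.9 MB.
= 17.36 GiB.

17.36 GiB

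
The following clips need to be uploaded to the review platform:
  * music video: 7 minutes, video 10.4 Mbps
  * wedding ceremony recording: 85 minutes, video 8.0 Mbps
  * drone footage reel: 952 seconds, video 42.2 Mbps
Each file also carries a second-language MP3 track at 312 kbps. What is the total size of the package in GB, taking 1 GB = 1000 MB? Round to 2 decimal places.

10.92 GB

Audio: 312 kbps = 0.312 Mbps.
music video: 10.712 Mbps × 420 s = 4499.0 Mb
wedding ceremony recording: 8.312 Mbps × 5100 s = 42391.2 Mb
drone footage reel: 42.512 Mbps × 952 s = 40471.4 Mb
Total: 87361.7 Mb = 10920.2 MB.
= 10.92 GB.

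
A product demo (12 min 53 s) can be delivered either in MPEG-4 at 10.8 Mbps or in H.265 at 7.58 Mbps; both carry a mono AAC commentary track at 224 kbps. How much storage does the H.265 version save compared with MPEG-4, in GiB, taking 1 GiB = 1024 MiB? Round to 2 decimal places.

0.29 GiB

12 min 53 s = 773 s
Audio: 224 kbps = 0.224 Mbps.
MPEG-4: 11.024 Mbps × 773 s = 8521.6 Mb = 0.992 GiB.
H.265: 7.804 Mbps × 773 s = 6032.5 Mb = 0.702 GiB.
Saving: 0.992 − 0.702 = 0.290 GiB.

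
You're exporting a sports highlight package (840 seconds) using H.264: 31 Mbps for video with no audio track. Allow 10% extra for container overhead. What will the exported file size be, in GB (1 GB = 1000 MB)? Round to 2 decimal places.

3.58 GB

Total bitrate: 31 Mbps.
Stream data: 31.000 Mbps × 840 s = 26040.0 Mb.
With 10% container overhead: ×1.10.
28,644 Mb ÷ 8 = 3,580 MB → 3.580 GB.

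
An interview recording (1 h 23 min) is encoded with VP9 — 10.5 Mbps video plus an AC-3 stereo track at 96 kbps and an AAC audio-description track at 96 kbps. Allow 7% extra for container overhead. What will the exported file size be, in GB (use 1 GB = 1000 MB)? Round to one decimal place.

1 h 23 min = 83 min = 4980 s
Audio total: 96 + 96 = 192 kbps = 0.192 Mbps.
Total bitrate: 10.5 + 0.192 = 10.692 Mbps.
Stream data: 10.692 Mbps × 4980 s = 53246.2 Mb.
With 7% container overhead: ×1.07.
56,973 Mb ÷ 8 = 7,122 MB → 7.122 GB.

7.1 GB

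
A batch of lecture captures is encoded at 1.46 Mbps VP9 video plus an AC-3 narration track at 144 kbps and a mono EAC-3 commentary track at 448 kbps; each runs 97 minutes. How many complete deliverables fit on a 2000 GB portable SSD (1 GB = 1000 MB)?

97 min = 5820 s
Audio total: 144 + 448 = 592 kbps = 0.592 Mbps.
Total bitrate: 2.052 Mbps.
Per item: 2.052 Mbps × 5820 s = 11,943 Mb = 1,493 MB.
Capacity: 2000 GB = 16,000,000 Mb; 1339.74 items → 1339 complete.

1339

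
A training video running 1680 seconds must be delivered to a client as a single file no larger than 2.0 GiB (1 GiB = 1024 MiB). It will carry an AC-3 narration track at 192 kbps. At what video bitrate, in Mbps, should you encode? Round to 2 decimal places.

10.03 Mbps

Budget: 2.0 GiB = 17179.9 Mb.
Total bitrate budget: 17179.9 Mb / 1680 s = 10.226 Mbps.
Audio: 192 kbps = 0.192 Mbps.
Video: 10.226 − 0.192 = 10.034 Mbps.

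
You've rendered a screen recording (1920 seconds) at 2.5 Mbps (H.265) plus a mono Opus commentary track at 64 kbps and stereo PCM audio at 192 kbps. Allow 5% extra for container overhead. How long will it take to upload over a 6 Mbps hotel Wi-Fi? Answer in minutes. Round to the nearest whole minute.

Audio total: 64 + 192 = 256 kbps = 0.256 Mbps.
Total bitrate: 2.756 Mbps.
File: 2.756 Mbps × 1920 s = 5291.5 Mb.
With 5% container overhead: ×1.05. → 5556.1 Mb.
At 6 Mbps: 5556.1 / 6 = 926.0 s ≈ 15.4 minutes.

15 minutes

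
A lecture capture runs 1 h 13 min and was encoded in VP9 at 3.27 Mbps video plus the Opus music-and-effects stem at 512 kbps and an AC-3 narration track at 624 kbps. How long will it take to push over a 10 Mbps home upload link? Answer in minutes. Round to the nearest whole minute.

32 minutes

1 h 13 min = 73 min = 4380 s
Audio total: 512 + 624 = 1136 kbps = 1.136 Mbps.
Total bitrate: 4.406 Mbps.
File: 4.406 Mbps × 4380 s = 19298.3 Mb.
At 10 Mbps: 19298.3 / 10 = 1929.8 s ≈ 32.2 minutes.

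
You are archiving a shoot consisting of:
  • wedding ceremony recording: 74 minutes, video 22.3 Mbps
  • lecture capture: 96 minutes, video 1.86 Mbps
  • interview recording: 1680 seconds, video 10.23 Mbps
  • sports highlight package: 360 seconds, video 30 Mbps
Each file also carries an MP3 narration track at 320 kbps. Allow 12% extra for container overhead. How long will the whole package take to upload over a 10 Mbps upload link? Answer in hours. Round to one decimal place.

4.4 hours

Audio: 320 kbps = 0.320 Mbps.
wedding ceremony recording: 22.620 Mbps × 4440 s × 1.12 = 112484.7 Mb
lecture capture: 2.180 Mbps × 5760 s × 1.12 = 14063.6 Mb
interview recording: 10.550 Mbps × 1680 s × 1.12 = 19850.9 Mb
sports highlight package: 30.320 Mbps × 360 s × 1.12 = 12225.0 Mb
Total: 158624.3 Mb = 19828.0 MB.
At 10 Mbps: 158624.3 / 10 = 15862 s ≈ 4.41 hours.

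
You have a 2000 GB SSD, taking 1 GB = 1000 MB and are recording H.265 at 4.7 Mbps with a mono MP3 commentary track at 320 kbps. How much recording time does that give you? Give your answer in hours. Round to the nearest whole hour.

885 hours

Audio: 320 kbps = 0.320 Mbps.
Total bitrate: 4.7 + 0.320 = 5.020 Mbps.
Capacity: 2000 GB = 16,000,000 Mb.
Recording time: 16,000,000 / 5.020 = 3,187,251 s ≈ 885 hours.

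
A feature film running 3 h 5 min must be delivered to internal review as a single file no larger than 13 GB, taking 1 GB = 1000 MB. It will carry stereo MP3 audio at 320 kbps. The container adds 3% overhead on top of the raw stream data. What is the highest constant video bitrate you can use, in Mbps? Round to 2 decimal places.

8.78 Mbps

Budget: 13 GB = 104000.0 Mb.
Stream payload after overhead: 104000.0 / 1.03 = 100970.9 Mb.
3 h 5 min = 185 min = 11100 s
Total bitrate budget: 100970.9 Mb / 11100 s = 9.096 Mbps.
Audio: 320 kbps = 0.320 Mbps.
Video: 9.096 − 0.320 = 8.776 Mbps.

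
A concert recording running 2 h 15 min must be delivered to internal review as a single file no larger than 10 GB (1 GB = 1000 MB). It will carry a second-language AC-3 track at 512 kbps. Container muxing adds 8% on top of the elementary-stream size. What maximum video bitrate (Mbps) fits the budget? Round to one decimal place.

Budget: 10 GB = 80000.0 Mb.
Stream payload after overhead: 80000.0 / 1.08 = 74074.1 Mb.
2 h 15 min = 135 min = 8100 s
Total bitrate budget: 74074.1 Mb / 8100 s = 9.145 Mbps.
Audio: 512 kbps = 0.512 Mbps.
Video: 9.145 − 0.512 = 8.633 Mbps.

8.6 Mbps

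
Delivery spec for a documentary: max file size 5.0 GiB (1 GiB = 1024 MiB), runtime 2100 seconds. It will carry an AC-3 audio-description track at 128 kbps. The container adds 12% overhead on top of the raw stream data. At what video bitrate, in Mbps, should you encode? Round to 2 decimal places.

18.13 Mbps

Budget: 5.0 GiB = 42949.7 Mb.
Stream payload after overhead: 42949.7 / 1.12 = 38347.9 Mb.
Total bitrate budget: 38347.9 Mb / 2100 s = 18.261 Mbps.
Audio: 128 kbps = 0.128 Mbps.
Video: 18.261 − 0.128 = 18.133 Mbps.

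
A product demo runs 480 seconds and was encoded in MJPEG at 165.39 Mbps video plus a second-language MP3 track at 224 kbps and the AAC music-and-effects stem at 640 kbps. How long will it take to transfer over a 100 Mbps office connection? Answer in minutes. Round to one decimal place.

13.3 minutes

Audio total: 224 + 640 = 864 kbps = 0.864 Mbps.
Total bitrate: 166.254 Mbps.
File: 166.254 Mbps × 480 s = 79801.9 Mb.
At 100 Mbps: 79801.9 / 100 = 798.0 s ≈ 13.3 minutes.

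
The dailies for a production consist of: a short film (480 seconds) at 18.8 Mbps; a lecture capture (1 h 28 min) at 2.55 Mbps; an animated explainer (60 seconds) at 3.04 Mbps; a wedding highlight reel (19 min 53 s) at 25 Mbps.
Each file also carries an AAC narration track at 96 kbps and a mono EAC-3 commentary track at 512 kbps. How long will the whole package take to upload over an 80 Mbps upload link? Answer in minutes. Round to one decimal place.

11.8 minutes

Audio total: 96 + 512 = 608 kbps = 0.608 Mbps.
short film: 19.408 Mbps × 480 s = 9315.8 Mb
lecture capture: 3.158 Mbps × 5280 s = 16674.2 Mb
animated explainer: 3.648 Mbps × 60 s = 218.9 Mb
wedding highlight reel: 25.608 Mbps × 1193 s = 30550.3 Mb
Total: 56759.3 Mb = 7094.9 MB.
At 80 Mbps: 56759.3 / 80 = 709 s ≈ 11.8 minutes.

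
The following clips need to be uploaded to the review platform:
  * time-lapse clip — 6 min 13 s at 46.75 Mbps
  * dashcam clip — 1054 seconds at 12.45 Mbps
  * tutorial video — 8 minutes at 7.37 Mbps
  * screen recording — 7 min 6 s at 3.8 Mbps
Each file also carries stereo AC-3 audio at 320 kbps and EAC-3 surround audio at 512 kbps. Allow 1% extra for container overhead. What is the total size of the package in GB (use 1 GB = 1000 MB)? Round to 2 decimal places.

4.75 GB

Audio total: 320 + 512 = 832 kbps = 0.832 Mbps.
time-lapse clip: 47.582 Mbps × 373 s × 1.01 = 17925.6 Mb
dashcam clip: 13.282 Mbps × 1054 s × 1.01 = 14139.2 Mb
tutorial video: 8.202 Mbps × 480 s × 1.01 = 3976.3 Mb
screen recording: 4.632 Mbps × 426 s × 1.01 = 1993.0 Mb
Total: 38034.1 Mb = 4754.3 MB.
= 4.754 GB.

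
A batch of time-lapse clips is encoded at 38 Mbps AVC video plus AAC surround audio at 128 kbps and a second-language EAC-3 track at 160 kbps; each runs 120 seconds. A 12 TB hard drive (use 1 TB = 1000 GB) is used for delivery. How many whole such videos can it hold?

20894

Audio total: 128 + 160 = 288 kbps = 0.288 Mbps.
Total bitrate: 38.288 Mbps.
Per item: 38.288 Mbps × 120 s = 4,595 Mb = 574.3 MB.
Capacity: 12 TB = 96,000,000 Mb; 20894.27 items → 20894 complete.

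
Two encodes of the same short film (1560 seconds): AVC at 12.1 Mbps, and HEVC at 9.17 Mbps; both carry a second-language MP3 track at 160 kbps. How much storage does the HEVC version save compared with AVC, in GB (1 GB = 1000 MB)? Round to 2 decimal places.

Audio: 160 kbps = 0.160 Mbps.
AVC: 12.260 Mbps × 1560 s = 19125.6 Mb = 2.391 GB.
HEVC: 9.330 Mbps × 1560 s = 14554.8 Mb = 1.819 GB.
Saving: 2.391 − 1.819 = 0.571 GB.

0.57 GB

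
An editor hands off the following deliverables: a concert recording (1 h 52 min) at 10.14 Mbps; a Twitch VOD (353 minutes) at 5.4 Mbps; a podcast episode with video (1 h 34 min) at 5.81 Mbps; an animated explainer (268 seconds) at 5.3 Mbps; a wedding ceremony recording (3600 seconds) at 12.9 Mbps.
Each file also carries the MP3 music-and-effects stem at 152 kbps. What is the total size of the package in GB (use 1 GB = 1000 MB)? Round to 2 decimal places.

33.60 GB

Audio: 152 kbps = 0.152 Mbps.
concert recording: 10.292 Mbps × 6720 s = 69162.2 Mb
Twitch VOD: 5.552 Mbps × 21180 s = 117591.4 Mb
podcast episode with video: 5.962 Mbps × 5640 s = 33625.7 Mb
animated explainer: 5.452 Mbps × 268 s = 1461.1 Mb
wedding ceremony recording: 13.052 Mbps × 3600 s = 46987.2 Mb
Total: 268827.6 Mb = 33603.5 MB.
= 33.60 GB.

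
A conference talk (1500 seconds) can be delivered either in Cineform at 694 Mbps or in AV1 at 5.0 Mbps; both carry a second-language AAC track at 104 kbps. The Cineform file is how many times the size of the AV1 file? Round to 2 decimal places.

135.99

Audio: 104 kbps = 0.104 Mbps.
Cineform: 694.104 Mbps × 1500 s = 1041156.0 Mb = 121.207 GiB.
AV1: 5.104 Mbps × 1500 s = 7656.0 Mb = 0.891 GiB.
Ratio: 121.207 / 0.891 = 135.992.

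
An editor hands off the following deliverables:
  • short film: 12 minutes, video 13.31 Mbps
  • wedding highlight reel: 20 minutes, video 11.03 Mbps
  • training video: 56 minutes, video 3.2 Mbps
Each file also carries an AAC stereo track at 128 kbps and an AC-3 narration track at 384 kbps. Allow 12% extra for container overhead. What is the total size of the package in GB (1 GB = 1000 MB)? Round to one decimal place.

Audio total: 128 + 384 = 512 kbps = 0.512 Mbps.
short film: 13.822 Mbps × 720 s × 1.12 = 11146.1 Mb
wedding highlight reel: 11.542 Mbps × 1200 s × 1.12 = 15512.4 Mb
training video: 3.712 Mbps × 3360 s × 1.12 = 13969.0 Mb
Total: 40627.5 Mb = 5078.4 MB.
= 5.078 GB.

5.1 GB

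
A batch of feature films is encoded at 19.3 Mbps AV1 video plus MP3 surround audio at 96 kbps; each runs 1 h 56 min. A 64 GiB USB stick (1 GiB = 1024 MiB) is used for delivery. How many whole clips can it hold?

1 h 56 min = 116 min = 6960 s
Audio: 96 kbps = 0.096 Mbps.
Total bitrate: 19.396 Mbps.
Per item: 19.396 Mbps × 6960 s = 134,996 Mb = 16,875 MB.
Capacity: 64 GiB = 549,756 Mb; 4.07 items → 4 complete.

4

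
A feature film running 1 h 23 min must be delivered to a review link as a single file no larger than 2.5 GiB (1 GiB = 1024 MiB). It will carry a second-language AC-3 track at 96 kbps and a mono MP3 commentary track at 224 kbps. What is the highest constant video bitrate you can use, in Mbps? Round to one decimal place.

Budget: 2.5 GiB = 21474.8 Mb.
1 h 23 min = 83 min = 4980 s
Total bitrate budget: 21474.8 Mb / 4980 s = 4.312 Mbps.
Audio total: 96 + 224 = 320 kbps = 0.320 Mbps.
Video: 4.312 − 0.320 = 3.992 Mbps.

4.0 Mbps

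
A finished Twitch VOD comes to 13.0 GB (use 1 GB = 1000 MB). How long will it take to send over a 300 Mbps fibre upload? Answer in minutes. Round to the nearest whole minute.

File: 13.0 GB = 104000.0 Mb.
At 300 Mbps: 104000.0 / 300 = 346.7 s ≈ 5.78 minutes.

6 minutes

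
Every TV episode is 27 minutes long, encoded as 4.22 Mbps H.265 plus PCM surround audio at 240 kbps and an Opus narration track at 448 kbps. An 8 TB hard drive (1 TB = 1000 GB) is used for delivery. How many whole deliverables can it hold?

8049

27 min = 1620 s
Audio total: 240 + 448 = 688 kbps = 0.688 Mbps.
Total bitrate: 4.908 Mbps.
Per item: 4.908 Mbps × 1620 s = 7,951 Mb = 993.9 MB.
Capacity: 8 TB = 64,000,000 Mb; 8049.34 items → 8049 complete.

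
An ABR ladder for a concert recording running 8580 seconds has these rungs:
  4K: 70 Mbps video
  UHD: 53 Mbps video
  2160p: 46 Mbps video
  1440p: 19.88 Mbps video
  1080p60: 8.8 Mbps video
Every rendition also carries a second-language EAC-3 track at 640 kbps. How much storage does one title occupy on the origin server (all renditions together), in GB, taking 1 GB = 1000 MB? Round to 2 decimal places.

Audio: 640 kbps = 0.640 Mbps.
Sum of rendition bitrates: (70+0.640) + (53+0.640) + (46+0.640) + (19.88+0.640) + (8.8+0.640) = 200.880 Mbps.
× 8580 s = 1,723,550 Mb = 215,444 MB = 215.4 GB.

215.44 GB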